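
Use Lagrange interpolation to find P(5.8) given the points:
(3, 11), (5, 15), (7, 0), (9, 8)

Lagrange interpolation formula:
P(x) = Σ yᵢ × Lᵢ(x)
where Lᵢ(x) = Π_{j≠i} (x - xⱼ)/(xᵢ - xⱼ)

L_0(5.8) = (5.8 - 5)/(3 - 5) × (5.8 - 7)/(3 - 7) × (5.8 - 9)/(3 - 9) = -0.064000
L_1(5.8) = (5.8 - 3)/(5 - 3) × (5.8 - 7)/(5 - 7) × (5.8 - 9)/(5 - 9) = 0.672000
L_2(5.8) = (5.8 - 3)/(7 - 3) × (5.8 - 5)/(7 - 5) × (5.8 - 9)/(7 - 9) = 0.448000
L_3(5.8) = (5.8 - 3)/(9 - 3) × (5.8 - 5)/(9 - 5) × (5.8 - 7)/(9 - 7) = -0.056000

P(5.8) = 11×L_0(5.8) + 15×L_1(5.8) + 0×L_2(5.8) + 8×L_3(5.8)
P(5.8) = 8.928000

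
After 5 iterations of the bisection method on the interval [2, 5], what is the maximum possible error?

Bisection error bound: |error| ≤ (b-a)/2^n
|error| ≤ (5 - 2)/2^5 = 3/2^5
|error| ≤ 0.0937500000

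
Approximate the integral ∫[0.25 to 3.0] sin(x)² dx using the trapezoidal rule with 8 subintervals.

f(x) = sin(x)²
a = 0.25, b = 3.0, n = 8
h = (b - a)/n = 0.343750

Trapezoidal rule: (h/2)[f(x₀) + 2f(x₁) + 2f(x₂) + ... + f(xₙ)]

x_0 = 0.2500, f(x_0) = 0.061209, coefficient = 1
x_1 = 0.5938, f(x_1) = 0.313010, coefficient = 2
x_2 = 0.9375, f(x_2) = 0.649767, coefficient = 2
x_3 = 1.2812, f(x_3) = 0.918480, coefficient = 2
x_4 = 1.6250, f(x_4) = 0.997065, coefficient = 2
x_5 = 1.9688, f(x_5) = 0.849818, coefficient = 2
x_6 = 2.3125, f(x_6) = 0.543639, coefficient = 2
x_7 = 2.6562, f(x_7) = 0.217633, coefficient = 2
x_8 = 3.0000, f(x_8) = 0.019915, coefficient = 1

I ≈ (0.343750/2) × 9.059947 = 1.557178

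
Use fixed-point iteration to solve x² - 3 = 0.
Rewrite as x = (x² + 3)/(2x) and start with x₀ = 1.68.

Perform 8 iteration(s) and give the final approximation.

Equation: x² - 3 = 0
Fixed-point form: x = (x² + 3)/(2x)
x₀ = 1.68

x_1 = g(1.680000) = 1.732857
x_2 = g(1.732857) = 1.732051
x_3 = g(1.732051) = 1.732051
x_4 = g(1.732051) = 1.732051
x_5 = g(1.732051) = 1.732051
x_6 = g(1.732051) = 1.732051
x_7 = g(1.732051) = 1.732051
x_8 = g(1.732051) = 1.732051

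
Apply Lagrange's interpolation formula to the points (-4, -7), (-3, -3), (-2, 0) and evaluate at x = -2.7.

Lagrange interpolation formula:
P(x) = Σ yᵢ × Lᵢ(x)
where Lᵢ(x) = Π_{j≠i} (x - xⱼ)/(xᵢ - xⱼ)

L_0(-2.7) = (-2.7 - (-3))/(-4 - (-3)) × (-2.7 - (-2))/(-4 - (-2)) = -0.105000
L_1(-2.7) = (-2.7 - (-4))/(-3 - (-4)) × (-2.7 - (-2))/(-3 - (-2)) = 0.910000
L_2(-2.7) = (-2.7 - (-4))/(-2 - (-4)) × (-2.7 - (-3))/(-2 - (-3)) = 0.195000

P(-2.7) = (-7)×L_0(-2.7) + (-3)×L_1(-2.7) + 0×L_2(-2.7)
P(-2.7) = -1.995000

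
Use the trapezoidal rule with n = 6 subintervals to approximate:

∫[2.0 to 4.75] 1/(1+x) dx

f(x) = 1/(1+x)
a = 2.0, b = 4.75, n = 6
h = (b - a)/n = 0.458333

Trapezoidal rule: (h/2)[f(x₀) + 2f(x₁) + 2f(x₂) + ... + f(xₙ)]

x_0 = 2.0000, f(x_0) = 0.333333, coefficient = 1
x_1 = 2.4583, f(x_1) = 0.289157, coefficient = 2
x_2 = 2.9167, f(x_2) = 0.255319, coefficient = 2
x_3 = 3.3750, f(x_3) = 0.228571, coefficient = 2
x_4 = 3.8333, f(x_4) = 0.206897, coefficient = 2
x_5 = 4.2917, f(x_5) = 0.188976, coefficient = 2
x_6 = 4.7500, f(x_6) = 0.173913, coefficient = 1

I ≈ (0.458333/2) × 2.845087 = 0.651999
Exact value: 0.650588
Error: 0.001411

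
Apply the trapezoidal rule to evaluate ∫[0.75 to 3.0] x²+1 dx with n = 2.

f(x) = x²+1
a = 0.75, b = 3.0, n = 2
h = (b - a)/n = 1.125000

Trapezoidal rule: (h/2)[f(x₀) + 2f(x₁) + 2f(x₂) + ... + f(xₙ)]

x_0 = 0.7500, f(x_0) = 1.562500, coefficient = 1
x_1 = 1.8750, f(x_1) = 4.515625, coefficient = 2
x_2 = 3.0000, f(x_2) = 10.000000, coefficient = 1

I ≈ (1.125000/2) × 20.593750 = 11.583984
Exact value: 11.109375
Error: 0.474609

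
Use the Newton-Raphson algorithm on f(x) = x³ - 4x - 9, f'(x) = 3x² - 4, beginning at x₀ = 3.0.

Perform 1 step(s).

f(x) = x³ - 4x - 9
f'(x) = 3x² - 4
x₀ = 3.0

Newton-Raphson formula: x_{n+1} = x_n - f(x_n)/f'(x_n)

Iteration 1:
  f(3.000000) = 6.000000
  f'(3.000000) = 23.000000
  x_1 = 3.000000 - 6.000000/23.000000 = 2.739130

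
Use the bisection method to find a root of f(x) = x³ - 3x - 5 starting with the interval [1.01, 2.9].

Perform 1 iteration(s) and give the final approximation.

f(x) = x³ - 3x - 5
Initial interval: [1.01, 2.9]

Iteration 1:
  c_1 = (1.010000 + 2.900000)/2 = 1.955000
  f(c_1) = f(1.955000) = -3.392941
  f(a) × f(c) ≥ 0, new interval: [1.955000, 2.900000]

After 1 iteration(s), the approximation is c_1 = 1.955000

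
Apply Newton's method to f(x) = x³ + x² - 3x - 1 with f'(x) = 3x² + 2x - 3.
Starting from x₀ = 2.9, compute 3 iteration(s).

f(x) = x³ + x² - 3x - 1
f'(x) = 3x² + 2x - 3
x₀ = 2.9

Newton-Raphson formula: x_{n+1} = x_n - f(x_n)/f'(x_n)

Iteration 1:
  f(2.900000) = 23.099000
  f'(2.900000) = 28.030000
  x_1 = 2.900000 - 23.099000/28.030000 = 2.075919
Iteration 2:
  f(2.075919) = 6.027726
  f'(2.075919) = 14.080152
  x_2 = 2.075919 - 6.027726/14.080152 = 1.647818
Iteration 3:
  f(1.647818) = 1.246175
  f'(1.647818) = 8.441546
  x_3 = 1.647818 - 1.246175/8.441546 = 1.500194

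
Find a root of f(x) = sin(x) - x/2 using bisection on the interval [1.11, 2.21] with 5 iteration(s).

f(x) = sin(x) - x/2
Initial interval: [1.11, 2.21]

Iteration 1:
  c_1 = (1.110000 + 2.210000)/2 = 1.660000
  f(c_1) = f(1.660000) = 0.166024
  f(a) × f(c) ≥ 0, new interval: [1.660000, 2.210000]
Iteration 2:
  c_2 = (1.660000 + 2.210000)/2 = 1.935000
  f(c_2) = f(1.935000) = -0.033092
  f(a) × f(c) < 0, new interval: [1.660000, 1.935000]
Iteration 3:
  c_3 = (1.660000 + 1.935000)/2 = 1.797500
  f(c_3) = f(1.797500) = 0.075663
  f(a) × f(c) ≥ 0, new interval: [1.797500, 1.935000]
Iteration 4:
  c_4 = (1.797500 + 1.935000)/2 = 1.866250
  f(c_4) = f(1.866250) = 0.023545
  f(a) × f(c) ≥ 0, new interval: [1.866250, 1.935000]
Iteration 5:
  c_5 = (1.866250 + 1.935000)/2 = 1.900625
  f(c_5) = f(1.900625) = -0.004215
  f(a) × f(c) < 0, new interval: [1.866250, 1.900625]

After 5 iteration(s), the approximation is c_5 = 1.900625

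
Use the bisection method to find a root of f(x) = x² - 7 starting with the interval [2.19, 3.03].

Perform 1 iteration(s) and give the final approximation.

f(x) = x² - 7
Initial interval: [2.19, 3.03]

Iteration 1:
  c_1 = (2.190000 + 3.030000)/2 = 2.610000
  f(c_1) = f(2.610000) = -0.187900
  f(a) × f(c) ≥ 0, new interval: [2.610000, 3.030000]

After 1 iteration(s), the approximation is c_1 = 2.610000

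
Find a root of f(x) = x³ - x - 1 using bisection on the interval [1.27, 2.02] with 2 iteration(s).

f(x) = x³ - x - 1
Initial interval: [1.27, 2.02]

Iteration 1:
  c_1 = (1.270000 + 2.020000)/2 = 1.645000
  f(c_1) = f(1.645000) = 1.806411
  f(a) × f(c) < 0, new interval: [1.270000, 1.645000]
Iteration 2:
  c_2 = (1.270000 + 1.645000)/2 = 1.457500
  f(c_2) = f(1.457500) = 0.638676
  f(a) × f(c) < 0, new interval: [1.270000, 1.457500]

After 2 iteration(s), the approximation is c_2 = 1.457500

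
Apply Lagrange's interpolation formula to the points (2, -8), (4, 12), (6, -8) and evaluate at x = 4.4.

Lagrange interpolation formula:
P(x) = Σ yᵢ × Lᵢ(x)
where Lᵢ(x) = Π_{j≠i} (x - xⱼ)/(xᵢ - xⱼ)

L_0(4.4) = (4.4 - 4)/(2 - 4) × (4.4 - 6)/(2 - 6) = -0.080000
L_1(4.4) = (4.4 - 2)/(4 - 2) × (4.4 - 6)/(4 - 6) = 0.960000
L_2(4.4) = (4.4 - 2)/(6 - 2) × (4.4 - 4)/(6 - 4) = 0.120000

P(4.4) = (-8)×L_0(4.4) + 12×L_1(4.4) + (-8)×L_2(4.4)
P(4.4) = 11.200000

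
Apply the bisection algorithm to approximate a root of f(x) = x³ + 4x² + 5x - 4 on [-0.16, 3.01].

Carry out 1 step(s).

f(x) = x³ + 4x² + 5x - 4
Initial interval: [-0.16, 3.01]

Iteration 1:
  c_1 = (-0.160000 + 3.010000)/2 = 1.425000
  f(c_1) = f(1.425000) = 14.141141
  f(a) × f(c) < 0, new interval: [-0.160000, 1.425000]

After 1 iteration(s), the approximation is c_1 = 1.425000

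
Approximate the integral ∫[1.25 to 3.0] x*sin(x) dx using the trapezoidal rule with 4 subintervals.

f(x) = x*sin(x)
a = 1.25, b = 3.0, n = 4
h = (b - a)/n = 0.437500

Trapezoidal rule: (h/2)[f(x₀) + 2f(x₁) + 2f(x₂) + ... + f(xₙ)]

x_0 = 1.2500, f(x_0) = 1.186231, coefficient = 1
x_1 = 1.6875, f(x_1) = 1.676021, coefficient = 2
x_2 = 2.1250, f(x_2) = 1.806930, coefficient = 2
x_3 = 2.5625, f(x_3) = 1.402366, coefficient = 2
x_4 = 3.0000, f(x_4) = 0.423360, coefficient = 1

I ≈ (0.437500/2) × 11.380224 = 2.489424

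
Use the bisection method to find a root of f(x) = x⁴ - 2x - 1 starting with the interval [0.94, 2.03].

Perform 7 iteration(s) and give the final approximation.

f(x) = x⁴ - 2x - 1
Initial interval: [0.94, 2.03]

Iteration 1:
  c_1 = (0.940000 + 2.030000)/2 = 1.485000
  f(c_1) = f(1.485000) = 0.893017
  f(a) × f(c) < 0, new interval: [0.940000, 1.485000]
Iteration 2:
  c_2 = (0.940000 + 1.485000)/2 = 1.212500
  f(c_2) = f(1.212500) = -1.263641
  f(a) × f(c) ≥ 0, new interval: [1.212500, 1.485000]
Iteration 3:
  c_3 = (1.212500 + 1.485000)/2 = 1.348750
  f(c_3) = f(1.348750) = -0.388279
  f(a) × f(c) ≥ 0, new interval: [1.348750, 1.485000]
Iteration 4:
  c_4 = (1.348750 + 1.485000)/2 = 1.416875
  f(c_4) = f(1.416875) = 0.196446
  f(a) × f(c) < 0, new interval: [1.348750, 1.416875]
Iteration 5:
  c_5 = (1.348750 + 1.416875)/2 = 1.382812
  f(c_5) = f(1.382812) = -0.109229
  f(a) × f(c) ≥ 0, new interval: [1.382812, 1.416875]
Iteration 6:
  c_6 = (1.382812 + 1.416875)/2 = 1.399844
  f(c_6) = f(1.399844) = 0.040198
  f(a) × f(c) < 0, new interval: [1.382812, 1.399844]
Iteration 7:
  c_7 = (1.382812 + 1.399844)/2 = 1.391328
  f(c_7) = f(1.391328) = -0.035358
  f(a) × f(c) ≥ 0, new interval: [1.391328, 1.399844]

After 7 iteration(s), the approximation is c_7 = 1.391328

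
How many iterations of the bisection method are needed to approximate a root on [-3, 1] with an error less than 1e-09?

We need (b-a)/2^n ≤ 1e-09
(1 - (-3))/2^n ≤ 1e-09
4/2^n ≤ 1e-09
2^n ≥ 4000000000
n ≥ log₂(4000000000) = 31.90
n ≥ 32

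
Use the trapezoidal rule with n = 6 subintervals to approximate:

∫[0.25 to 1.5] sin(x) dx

f(x) = sin(x)
a = 0.25, b = 1.5, n = 6
h = (b - a)/n = 0.208333

Trapezoidal rule: (h/2)[f(x₀) + 2f(x₁) + 2f(x₂) + ... + f(xₙ)]

x_0 = 0.2500, f(x_0) = 0.247404, coefficient = 1
x_1 = 0.4583, f(x_1) = 0.442454, coefficient = 2
x_2 = 0.6667, f(x_2) = 0.618370, coefficient = 2
x_3 = 0.8750, f(x_3) = 0.767544, coefficient = 2
x_4 = 1.0833, f(x_4) = 0.883524, coefficient = 2
x_5 = 1.2917, f(x_5) = 0.961296, coefficient = 2
x_6 = 1.5000, f(x_6) = 0.997495, coefficient = 1

I ≈ (0.208333/2) × 8.591273 = 0.894924
Exact value: 0.898175
Error: 0.003251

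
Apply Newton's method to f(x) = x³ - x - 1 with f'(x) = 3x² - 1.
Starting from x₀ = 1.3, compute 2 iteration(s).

f(x) = x³ - x - 1
f'(x) = 3x² - 1
x₀ = 1.3

Newton-Raphson formula: x_{n+1} = x_n - f(x_n)/f'(x_n)

Iteration 1:
  f(1.300000) = -0.103000
  f'(1.300000) = 4.070000
  x_1 = 1.300000 - (-0.103000)/4.070000 = 1.325307
Iteration 2:
  f(1.325307) = 0.002514
  f'(1.325307) = 4.269317
  x_2 = 1.325307 - 0.002514/4.269317 = 1.324718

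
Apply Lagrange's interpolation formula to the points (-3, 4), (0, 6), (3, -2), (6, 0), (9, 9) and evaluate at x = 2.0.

Lagrange interpolation formula:
P(x) = Σ yᵢ × Lᵢ(x)
where Lᵢ(x) = Π_{j≠i} (x - xⱼ)/(xᵢ - xⱼ)

L_0(2.0) = (2.0 - 0)/(-3 - 0) × (2.0 - 3)/(-3 - 3) × (2.0 - 6)/(-3 - 6) × (2.0 - 9)/(-3 - 9) = -0.028807
L_1(2.0) = (2.0 - (-3))/(0 - (-3)) × (2.0 - 3)/(0 - 3) × (2.0 - 6)/(0 - 6) × (2.0 - 9)/(0 - 9) = 0.288066
L_2(2.0) = (2.0 - (-3))/(3 - (-3)) × (2.0 - 0)/(3 - 0) × (2.0 - 6)/(3 - 6) × (2.0 - 9)/(3 - 9) = 0.864198
L_3(2.0) = (2.0 - (-3))/(6 - (-3)) × (2.0 - 0)/(6 - 0) × (2.0 - 3)/(6 - 3) × (2.0 - 9)/(6 - 9) = -0.144033
L_4(2.0) = (2.0 - (-3))/(9 - (-3)) × (2.0 - 0)/(9 - 0) × (2.0 - 3)/(9 - 3) × (2.0 - 6)/(9 - 6) = 0.020576

P(2.0) = 4×L_0(2.0) + 6×L_1(2.0) + (-2)×L_2(2.0) + 0×L_3(2.0) + 9×L_4(2.0)
P(2.0) = 0.069959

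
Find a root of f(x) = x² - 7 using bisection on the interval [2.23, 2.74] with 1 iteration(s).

f(x) = x² - 7
Initial interval: [2.23, 2.74]

Iteration 1:
  c_1 = (2.230000 + 2.740000)/2 = 2.485000
  f(c_1) = f(2.485000) = -0.824775
  f(a) × f(c) ≥ 0, new interval: [2.485000, 2.740000]

After 1 iteration(s), the approximation is c_1 = 2.485000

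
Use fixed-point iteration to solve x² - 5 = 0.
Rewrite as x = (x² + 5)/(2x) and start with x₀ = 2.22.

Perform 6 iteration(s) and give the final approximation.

Equation: x² - 5 = 0
Fixed-point form: x = (x² + 5)/(2x)
x₀ = 2.22

x_1 = g(2.220000) = 2.236126
x_2 = g(2.236126) = 2.236068
x_3 = g(2.236068) = 2.236068
x_4 = g(2.236068) = 2.236068
x_5 = g(2.236068) = 2.236068
x_6 = g(2.236068) = 2.236068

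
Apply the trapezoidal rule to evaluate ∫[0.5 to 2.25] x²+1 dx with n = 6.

f(x) = x²+1
a = 0.5, b = 2.25, n = 6
h = (b - a)/n = 0.291667

Trapezoidal rule: (h/2)[f(x₀) + 2f(x₁) + 2f(x₂) + ... + f(xₙ)]

x_0 = 0.5000, f(x_0) = 1.250000, coefficient = 1
x_1 = 0.7917, f(x_1) = 1.626736, coefficient = 2
x_2 = 1.0833, f(x_2) = 2.173611, coefficient = 2
x_3 = 1.3750, f(x_3) = 2.890625, coefficient = 2
x_4 = 1.6667, f(x_4) = 3.777778, coefficient = 2
x_5 = 1.9583, f(x_5) = 4.835069, coefficient = 2
x_6 = 2.2500, f(x_6) = 6.062500, coefficient = 1

I ≈ (0.291667/2) × 37.920139 = 5.530020
Exact value: 5.505208
Error: 0.024812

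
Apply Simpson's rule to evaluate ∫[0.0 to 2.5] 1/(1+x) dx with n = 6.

f(x) = 1/(1+x)
a = 0.0, b = 2.5, n = 6
h = (b - a)/n = 0.416667

Simpson's rule: (h/3)[f(x₀) + 4f(x₁) + 2f(x₂) + ... + f(xₙ)]

x_0 = 0.0000, f(x_0) = 1.000000, coefficient = 1
x_1 = 0.4167, f(x_1) = 0.705882, coefficient = 4
x_2 = 0.8333, f(x_2) = 0.545455, coefficient = 2
x_3 = 1.2500, f(x_3) = 0.444444, coefficient = 4
x_4 = 1.6667, f(x_4) = 0.375000, coefficient = 2
x_5 = 2.0833, f(x_5) = 0.324324, coefficient = 4
x_6 = 2.5000, f(x_6) = 0.285714, coefficient = 1

I ≈ (0.416667/3) × 9.025228 = 1.253504
Exact value: 1.252763
Error: 0.000741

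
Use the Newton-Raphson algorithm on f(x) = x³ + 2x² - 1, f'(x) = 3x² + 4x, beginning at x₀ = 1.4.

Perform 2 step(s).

f(x) = x³ + 2x² - 1
f'(x) = 3x² + 4x
x₀ = 1.4

Newton-Raphson formula: x_{n+1} = x_n - f(x_n)/f'(x_n)

Iteration 1:
  f(1.400000) = 5.664000
  f'(1.400000) = 11.480000
  x_1 = 1.400000 - 5.664000/11.480000 = 0.906620
Iteration 2:
  f(0.906620) = 1.389126
  f'(0.906620) = 6.092361
  x_2 = 0.906620 - 1.389126/6.092361 = 0.678609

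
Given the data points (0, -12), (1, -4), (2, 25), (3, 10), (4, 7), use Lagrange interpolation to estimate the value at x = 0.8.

Lagrange interpolation formula:
P(x) = Σ yᵢ × Lᵢ(x)
where Lᵢ(x) = Π_{j≠i} (x - xⱼ)/(xᵢ - xⱼ)

L_0(0.8) = (0.8 - 1)/(0 - 1) × (0.8 - 2)/(0 - 2) × (0.8 - 3)/(0 - 3) × (0.8 - 4)/(0 - 4) = 0.070400
L_1(0.8) = (0.8 - 0)/(1 - 0) × (0.8 - 2)/(1 - 2) × (0.8 - 3)/(1 - 3) × (0.8 - 4)/(1 - 4) = 1.126400
L_2(0.8) = (0.8 - 0)/(2 - 0) × (0.8 - 1)/(2 - 1) × (0.8 - 3)/(2 - 3) × (0.8 - 4)/(2 - 4) = -0.281600
L_3(0.8) = (0.8 - 0)/(3 - 0) × (0.8 - 1)/(3 - 1) × (0.8 - 2)/(3 - 2) × (0.8 - 4)/(3 - 4) = 0.102400
L_4(0.8) = (0.8 - 0)/(4 - 0) × (0.8 - 1)/(4 - 1) × (0.8 - 2)/(4 - 2) × (0.8 - 3)/(4 - 3) = -0.017600

P(0.8) = (-12)×L_0(0.8) + (-4)×L_1(0.8) + 25×L_2(0.8) + 10×L_3(0.8) + 7×L_4(0.8)
P(0.8) = -11.489600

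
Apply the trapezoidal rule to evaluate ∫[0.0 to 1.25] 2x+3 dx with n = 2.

f(x) = 2x+3
a = 0.0, b = 1.25, n = 2
h = (b - a)/n = 0.625000

Trapezoidal rule: (h/2)[f(x₀) + 2f(x₁) + 2f(x₂) + ... + f(xₙ)]

x_0 = 0.0000, f(x_0) = 3.000000, coefficient = 1
x_1 = 0.6250, f(x_1) = 4.250000, coefficient = 2
x_2 = 1.2500, f(x_2) = 5.500000, coefficient = 1

I ≈ (0.625000/2) × 17.000000 = 5.312500
Exact value: 5.312500
Error: 0.000000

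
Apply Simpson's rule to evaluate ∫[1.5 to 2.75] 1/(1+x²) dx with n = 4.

f(x) = 1/(1+x²)
a = 1.5, b = 2.75, n = 4
h = (b - a)/n = 0.312500

Simpson's rule: (h/3)[f(x₀) + 4f(x₁) + 2f(x₂) + ... + f(xₙ)]

x_0 = 1.5000, f(x_0) = 0.307692, coefficient = 1
x_1 = 1.8125, f(x_1) = 0.233364, coefficient = 4
x_2 = 2.1250, f(x_2) = 0.181303, coefficient = 2
x_3 = 2.4375, f(x_3) = 0.144063, coefficient = 4
x_4 = 2.7500, f(x_4) = 0.116788, coefficient = 1

I ≈ (0.312500/3) × 2.296794 = 0.239249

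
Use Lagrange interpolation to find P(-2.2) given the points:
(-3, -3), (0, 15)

Lagrange interpolation formula:
P(x) = Σ yᵢ × Lᵢ(x)
where Lᵢ(x) = Π_{j≠i} (x - xⱼ)/(xᵢ - xⱼ)

L_0(-2.2) = (-2.2 - 0)/(-3 - 0) = 0.733333
L_1(-2.2) = (-2.2 - (-3))/(0 - (-3)) = 0.266667

P(-2.2) = (-3)×L_0(-2.2) + 15×L_1(-2.2)
P(-2.2) = 1.800000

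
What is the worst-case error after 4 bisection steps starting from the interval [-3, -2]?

Bisection error bound: |error| ≤ (b-a)/2^n
|error| ≤ (-2 - (-3))/2^4 = 1/2^4
|error| ≤ 0.0625000000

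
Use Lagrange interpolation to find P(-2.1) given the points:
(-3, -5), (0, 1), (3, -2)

Lagrange interpolation formula:
P(x) = Σ yᵢ × Lᵢ(x)
where Lᵢ(x) = Π_{j≠i} (x - xⱼ)/(xᵢ - xⱼ)

L_0(-2.1) = (-2.1 - 0)/(-3 - 0) × (-2.1 - 3)/(-3 - 3) = 0.595000
L_1(-2.1) = (-2.1 - (-3))/(0 - (-3)) × (-2.1 - 3)/(0 - 3) = 0.510000
L_2(-2.1) = (-2.1 - (-3))/(3 - (-3)) × (-2.1 - 0)/(3 - 0) = -0.105000

P(-2.1) = (-5)×L_0(-2.1) + 1×L_1(-2.1) + (-2)×L_2(-2.1)
P(-2.1) = -2.255000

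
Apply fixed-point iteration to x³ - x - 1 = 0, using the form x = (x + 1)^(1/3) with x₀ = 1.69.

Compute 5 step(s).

Equation: x³ - x - 1 = 0
Fixed-point form: x = (x + 1)^(1/3)
x₀ = 1.69

x_1 = g(1.690000) = 1.390755
x_2 = g(1.390755) = 1.337145
x_3 = g(1.337145) = 1.327074
x_4 = g(1.327074) = 1.325165
x_5 = g(1.325165) = 1.324803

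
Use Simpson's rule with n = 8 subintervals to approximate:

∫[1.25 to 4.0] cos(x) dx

f(x) = cos(x)
a = 1.25, b = 4.0, n = 8
h = (b - a)/n = 0.343750

Simpson's rule: (h/3)[f(x₀) + 4f(x₁) + 2f(x₂) + ... + f(xₙ)]

x_0 = 1.2500, f(x_0) = 0.315322, coefficient = 1
x_1 = 1.5938, f(x_1) = -0.022952, coefficient = 4
x_2 = 1.9375, f(x_2) = -0.358540, coefficient = 2
x_3 = 2.2812, f(x_3) = -0.652178, coefficient = 4
x_4 = 2.6250, f(x_4) = -0.869507, coefficient = 2
x_5 = 2.9688, f(x_5) = -0.985100, coefficient = 4
x_6 = 3.3125, f(x_6) = -0.985431, coefficient = 2
x_7 = 3.6562, f(x_7) = -0.870461, coefficient = 4
x_8 = 4.0000, f(x_8) = -0.653644, coefficient = 1

I ≈ (0.343750/3) × -14.888041 = -1.705921
Exact value: -1.705787
Error: 0.000134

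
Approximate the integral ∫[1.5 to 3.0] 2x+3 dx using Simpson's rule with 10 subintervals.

f(x) = 2x+3
a = 1.5, b = 3.0, n = 10
h = (b - a)/n = 0.150000

Simpson's rule: (h/3)[f(x₀) + 4f(x₁) + 2f(x₂) + ... + f(xₙ)]

x_0 = 1.5000, f(x_0) = 6.000000, coefficient = 1
x_1 = 1.6500, f(x_1) = 6.300000, coefficient = 4
x_2 = 1.8000, f(x_2) = 6.600000, coefficient = 2
x_3 = 1.9500, f(x_3) = 6.900000, coefficient = 4
x_4 = 2.1000, f(x_4) = 7.200000, coefficient = 2
x_5 = 2.2500, f(x_5) = 7.500000, coefficient = 4
x_6 = 2.4000, f(x_6) = 7.800000, coefficient = 2
x_7 = 2.5500, f(x_7) = 8.100000, coefficient = 4
x_8 = 2.7000, f(x_8) = 8.400000, coefficient = 2
x_9 = 2.8500, f(x_9) = 8.700000, coefficient = 4
x_10 = 3.0000, f(x_10) = 9.000000, coefficient = 1

I ≈ (0.150000/3) × 225.000000 = 11.250000
Exact value: 11.250000
Error: 0.000000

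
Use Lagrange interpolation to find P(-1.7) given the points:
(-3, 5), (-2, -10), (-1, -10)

Lagrange interpolation formula:
P(x) = Σ yᵢ × Lᵢ(x)
where Lᵢ(x) = Π_{j≠i} (x - xⱼ)/(xᵢ - xⱼ)

L_0(-1.7) = (-1.7 - (-2))/(-3 - (-2)) × (-1.7 - (-1))/(-3 - (-1)) = -0.105000
L_1(-1.7) = (-1.7 - (-3))/(-2 - (-3)) × (-1.7 - (-1))/(-2 - (-1)) = 0.910000
L_2(-1.7) = (-1.7 - (-3))/(-1 - (-3)) × (-1.7 - (-2))/(-1 - (-2)) = 0.195000

P(-1.7) = 5×L_0(-1.7) + (-10)×L_1(-1.7) + (-10)×L_2(-1.7)
P(-1.7) = -11.575000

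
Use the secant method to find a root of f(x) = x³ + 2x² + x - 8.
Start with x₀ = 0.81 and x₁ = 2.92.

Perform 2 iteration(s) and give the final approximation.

f(x) = x³ + 2x² + x - 8
x₀ = 0.81, x₁ = 2.92

Secant formula: x_{n+1} = x_n - f(x_n)(x_n - x_{n-1})/(f(x_n) - f(x_{n-1}))

Iteration 1:
  f(0.810000) = -5.346359
  f(2.920000) = 36.869888
  x_2 = 2.920000 - 36.869888×(2.920000 - 0.810000)/(36.869888 - (-5.346359))
       = 1.077215
Iteration 2:
  f(2.920000) = 36.869888
  f(1.077215) = -3.352008
  x_3 = 1.077215 - (-3.352008)×(1.077215 - 2.920000)/(-3.352008 - 36.869888)
       = 1.230789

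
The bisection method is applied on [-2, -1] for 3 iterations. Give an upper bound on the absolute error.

Bisection error bound: |error| ≤ (b-a)/2^n
|error| ≤ (-1 - (-2))/2^3 = 1/2^3
|error| ≤ 0.1250000000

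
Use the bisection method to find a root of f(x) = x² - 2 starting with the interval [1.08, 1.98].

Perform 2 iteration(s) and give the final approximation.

f(x) = x² - 2
Initial interval: [1.08, 1.98]

Iteration 1:
  c_1 = (1.080000 + 1.980000)/2 = 1.530000
  f(c_1) = f(1.530000) = 0.340900
  f(a) × f(c) < 0, new interval: [1.080000, 1.530000]
Iteration 2:
  c_2 = (1.080000 + 1.530000)/2 = 1.305000
  f(c_2) = f(1.305000) = -0.296975
  f(a) × f(c) ≥ 0, new interval: [1.305000, 1.530000]

After 2 iteration(s), the approximation is c_2 = 1.305000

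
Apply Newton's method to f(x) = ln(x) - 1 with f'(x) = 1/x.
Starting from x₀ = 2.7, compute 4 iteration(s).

f(x) = ln(x) - 1
f'(x) = 1/x
x₀ = 2.7

Newton-Raphson formula: x_{n+1} = x_n - f(x_n)/f'(x_n)

Iteration 1:
  f(2.700000) = -0.006748
  f'(2.700000) = 0.370370
  x_1 = 2.700000 - (-0.006748)/0.370370 = 2.718220
Iteration 2:
  f(2.718220) = -0.000023
  f'(2.718220) = 0.367888
  x_2 = 2.718220 - (-0.000023)/0.367888 = 2.718282
Iteration 3:
  f(2.718282) = 0.000000
  f'(2.718282) = 0.367879
  x_3 = 2.718282 - 0.000000/0.367879 = 2.718282
Iteration 4:
  f(2.718282) = 0.000000
  f'(2.718282) = 0.367879
  x_4 = 2.718282 - 0.000000/0.367879 = 2.718282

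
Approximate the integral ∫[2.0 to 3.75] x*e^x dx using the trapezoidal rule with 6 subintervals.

f(x) = x*e^x
a = 2.0, b = 3.75, n = 6
h = (b - a)/n = 0.291667

Trapezoidal rule: (h/2)[f(x₀) + 2f(x₁) + 2f(x₂) + ... + f(xₙ)]

x_0 = 2.0000, f(x_0) = 14.778112, coefficient = 1
x_1 = 2.2917, f(x_1) = 22.667814, coefficient = 2
x_2 = 2.5833, f(x_2) = 34.206439, coefficient = 2
x_3 = 2.8750, f(x_3) = 50.960594, coefficient = 2
x_4 = 3.1667, f(x_4) = 75.139484, coefficient = 2
x_5 = 3.4583, f(x_5) = 109.850474, coefficient = 2
x_6 = 3.7500, f(x_6) = 159.454058, coefficient = 1

I ≈ (0.291667/2) × 759.881779 = 110.816093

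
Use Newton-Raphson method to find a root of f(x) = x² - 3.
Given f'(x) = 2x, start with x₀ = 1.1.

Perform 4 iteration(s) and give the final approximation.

f(x) = x² - 3
f'(x) = 2x
x₀ = 1.1

Newton-Raphson formula: x_{n+1} = x_n - f(x_n)/f'(x_n)

Iteration 1:
  f(1.100000) = -1.790000
  f'(1.100000) = 2.200000
  x_1 = 1.100000 - (-1.790000)/2.200000 = 1.913636
Iteration 2:
  f(1.913636) = 0.662004
  f'(1.913636) = 3.827273
  x_2 = 1.913636 - 0.662004/3.827273 = 1.740666
Iteration 3:
  f(1.740666) = 0.029919
  f'(1.740666) = 3.481332
  x_3 = 1.740666 - 0.029919/3.481332 = 1.732072
Iteration 4:
  f(1.732072) = 0.000074
  f'(1.732072) = 3.464144
  x_4 = 1.732072 - 0.000074/3.464144 = 1.732051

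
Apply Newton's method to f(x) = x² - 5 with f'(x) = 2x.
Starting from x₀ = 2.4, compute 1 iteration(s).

f(x) = x² - 5
f'(x) = 2x
x₀ = 2.4

Newton-Raphson formula: x_{n+1} = x_n - f(x_n)/f'(x_n)

Iteration 1:
  f(2.400000) = 0.760000
  f'(2.400000) = 4.800000
  x_1 = 2.400000 - 0.760000/4.800000 = 2.241667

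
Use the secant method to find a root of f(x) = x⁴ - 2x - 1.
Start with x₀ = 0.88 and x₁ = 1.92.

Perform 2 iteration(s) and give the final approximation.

f(x) = x⁴ - 2x - 1
x₀ = 0.88, x₁ = 1.92

Secant formula: x_{n+1} = x_n - f(x_n)(x_n - x_{n-1})/(f(x_n) - f(x_{n-1}))

Iteration 1:
  f(0.880000) = -2.160305
  f(1.920000) = 8.749545
  x_2 = 1.920000 - 8.749545×(1.920000 - 0.880000)/(8.749545 - (-2.160305))
       = 1.085935
Iteration 2:
  f(1.920000) = 8.749545
  f(1.085935) = -1.781229
  x_3 = 1.085935 - (-1.781229)×(1.085935 - 1.920000)/(-1.781229 - 8.749545)
       = 1.227013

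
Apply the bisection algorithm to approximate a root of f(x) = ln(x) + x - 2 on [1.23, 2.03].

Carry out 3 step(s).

f(x) = ln(x) + x - 2
Initial interval: [1.23, 2.03]

Iteration 1:
  c_1 = (1.230000 + 2.030000)/2 = 1.630000
  f(c_1) = f(1.630000) = 0.118580
  f(a) × f(c) < 0, new interval: [1.230000, 1.630000]
Iteration 2:
  c_2 = (1.230000 + 1.630000)/2 = 1.430000
  f(c_2) = f(1.430000) = -0.212326
  f(a) × f(c) ≥ 0, new interval: [1.430000, 1.630000]
Iteration 3:
  c_3 = (1.430000 + 1.630000)/2 = 1.530000
  f(c_3) = f(1.530000) = -0.044732
  f(a) × f(c) ≥ 0, new interval: [1.530000, 1.630000]

After 3 iteration(s), the approximation is c_3 = 1.530000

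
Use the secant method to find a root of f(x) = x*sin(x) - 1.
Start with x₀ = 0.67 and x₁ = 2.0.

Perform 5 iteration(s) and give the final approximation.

f(x) = x*sin(x) - 1
x₀ = 0.67, x₁ = 2.0

Secant formula: x_{n+1} = x_n - f(x_n)(x_n - x_{n-1})/(f(x_n) - f(x_{n-1}))

Iteration 1:
  f(0.670000) = -0.583939
  f(2.000000) = 0.818595
  x_2 = 2.000000 - 0.818595×(2.000000 - 0.670000)/(0.818595 - (-0.583939))
       = 1.223740
Iteration 2:
  f(2.000000) = 0.818595
  f(1.223740) = 0.150778
  x_3 = 1.223740 - 0.150778×(1.223740 - 2.000000)/(0.150778 - 0.818595)
       = 1.048478
Iteration 3:
  f(1.223740) = 0.150778
  f(1.048478) = -0.091321
  x_4 = 1.048478 - (-0.091321)×(1.048478 - 1.223740)/(-0.091321 - 0.150778)
       = 1.114588
Iteration 4:
  f(1.048478) = -0.091321
  f(1.114588) = 0.000598
  x_5 = 1.114588 - 0.000598×(1.114588 - 1.048478)/(0.000598 - (-0.091321))
       = 1.114158
Iteration 5:
  f(1.114588) = 0.000598
  f(1.114158) = 0.000001
  x_6 = 1.114158 - 0.000001×(1.114158 - 1.114588)/(0.000001 - 0.000598)
       = 1.114157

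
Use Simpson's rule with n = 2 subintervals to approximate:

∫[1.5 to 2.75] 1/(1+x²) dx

f(x) = 1/(1+x²)
a = 1.5, b = 2.75, n = 2
h = (b - a)/n = 0.625000

Simpson's rule: (h/3)[f(x₀) + 4f(x₁) + 2f(x₂) + ... + f(xₙ)]

x_0 = 1.5000, f(x_0) = 0.307692, coefficient = 1
x_1 = 2.1250, f(x_1) = 0.181303, coefficient = 4
x_2 = 2.7500, f(x_2) = 0.116788, coefficient = 1

I ≈ (0.625000/3) × 1.149693 = 0.239519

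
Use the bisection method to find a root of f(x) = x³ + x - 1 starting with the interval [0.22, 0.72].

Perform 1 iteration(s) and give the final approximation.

f(x) = x³ + x - 1
Initial interval: [0.22, 0.72]

Iteration 1:
  c_1 = (0.220000 + 0.720000)/2 = 0.470000
  f(c_1) = f(0.470000) = -0.426177
  f(a) × f(c) ≥ 0, new interval: [0.470000, 0.720000]

After 1 iteration(s), the approximation is c_1 = 0.470000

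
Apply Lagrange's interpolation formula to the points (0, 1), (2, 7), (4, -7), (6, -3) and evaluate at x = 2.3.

Lagrange interpolation formula:
P(x) = Σ yᵢ × Lᵢ(x)
where Lᵢ(x) = Π_{j≠i} (x - xⱼ)/(xᵢ - xⱼ)

L_0(2.3) = (2.3 - 2)/(0 - 2) × (2.3 - 4)/(0 - 4) × (2.3 - 6)/(0 - 6) = -0.039312
L_1(2.3) = (2.3 - 0)/(2 - 0) × (2.3 - 4)/(2 - 4) × (2.3 - 6)/(2 - 6) = 0.904188
L_2(2.3) = (2.3 - 0)/(4 - 0) × (2.3 - 2)/(4 - 2) × (2.3 - 6)/(4 - 6) = 0.159562
L_3(2.3) = (2.3 - 0)/(6 - 0) × (2.3 - 2)/(6 - 2) × (2.3 - 4)/(6 - 4) = -0.024437

P(2.3) = 1×L_0(2.3) + 7×L_1(2.3) + (-7)×L_2(2.3) + (-3)×L_3(2.3)
P(2.3) = 5.246375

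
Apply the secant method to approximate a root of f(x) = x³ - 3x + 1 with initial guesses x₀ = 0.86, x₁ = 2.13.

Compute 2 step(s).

f(x) = x³ - 3x + 1
x₀ = 0.86, x₁ = 2.13

Secant formula: x_{n+1} = x_n - f(x_n)(x_n - x_{n-1})/(f(x_n) - f(x_{n-1}))

Iteration 1:
  f(0.860000) = -0.943944
  f(2.130000) = 4.273597
  x_2 = 2.130000 - 4.273597×(2.130000 - 0.860000)/(4.273597 - (-0.943944))
       = 1.089765
Iteration 2:
  f(2.130000) = 4.273597
  f(1.089765) = -0.975103
  x_3 = 1.089765 - (-0.975103)×(1.089765 - 2.130000)/(-0.975103 - 4.273597)
       = 1.283020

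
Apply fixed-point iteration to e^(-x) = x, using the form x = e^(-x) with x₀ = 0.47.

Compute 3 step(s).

Equation: e^(-x) = x
Fixed-point form: x = e^(-x)
x₀ = 0.47

x_1 = g(0.470000) = 0.625002
x_2 = g(0.625002) = 0.535260
x_3 = g(0.535260) = 0.585517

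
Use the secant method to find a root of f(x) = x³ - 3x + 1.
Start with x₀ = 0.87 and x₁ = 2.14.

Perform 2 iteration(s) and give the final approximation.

f(x) = x³ - 3x + 1
x₀ = 0.87, x₁ = 2.14

Secant formula: x_{n+1} = x_n - f(x_n)(x_n - x_{n-1})/(f(x_n) - f(x_{n-1}))

Iteration 1:
  f(0.870000) = -0.951497
  f(2.140000) = 4.380344
  x_2 = 2.140000 - 4.380344×(2.140000 - 0.870000)/(4.380344 - (-0.951497))
       = 1.096639
Iteration 2:
  f(2.140000) = 4.380344
  f(1.096639) = -0.971080
  x_3 = 1.096639 - (-0.971080)×(1.096639 - 2.140000)/(-0.971080 - 4.380344)
       = 1.285969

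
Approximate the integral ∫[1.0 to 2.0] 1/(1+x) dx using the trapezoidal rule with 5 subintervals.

f(x) = 1/(1+x)
a = 1.0, b = 2.0, n = 5
h = (b - a)/n = 0.200000

Trapezoidal rule: (h/2)[f(x₀) + 2f(x₁) + 2f(x₂) + ... + f(xₙ)]

x_0 = 1.0000, f(x_0) = 0.500000, coefficient = 1
x_1 = 1.2000, f(x_1) = 0.454545, coefficient = 2
x_2 = 1.4000, f(x_2) = 0.416667, coefficient = 2
x_3 = 1.6000, f(x_3) = 0.384615, coefficient = 2
x_4 = 1.8000, f(x_4) = 0.357143, coefficient = 2
x_5 = 2.0000, f(x_5) = 0.333333, coefficient = 1

I ≈ (0.200000/2) × 4.059274 = 0.405927
Exact value: 0.405465
Error: 0.000462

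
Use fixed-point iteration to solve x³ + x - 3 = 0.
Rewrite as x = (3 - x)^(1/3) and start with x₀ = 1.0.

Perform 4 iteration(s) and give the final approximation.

Equation: x³ + x - 3 = 0
Fixed-point form: x = (3 - x)^(1/3)
x₀ = 1.0

x_1 = g(1.000000) = 1.259921
x_2 = g(1.259921) = 1.202790
x_3 = g(1.202790) = 1.215812
x_4 = g(1.215812) = 1.212868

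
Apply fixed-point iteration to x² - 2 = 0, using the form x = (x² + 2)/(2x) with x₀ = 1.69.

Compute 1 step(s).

Equation: x² - 2 = 0
Fixed-point form: x = (x² + 2)/(2x)
x₀ = 1.69

x_1 = g(1.690000) = 1.436716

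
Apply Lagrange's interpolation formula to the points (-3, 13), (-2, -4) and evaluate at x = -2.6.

Lagrange interpolation formula:
P(x) = Σ yᵢ × Lᵢ(x)
where Lᵢ(x) = Π_{j≠i} (x - xⱼ)/(xᵢ - xⱼ)

L_0(-2.6) = (-2.6 - (-2))/(-3 - (-2)) = 0.600000
L_1(-2.6) = (-2.6 - (-3))/(-2 - (-3)) = 0.400000

P(-2.6) = 13×L_0(-2.6) + (-4)×L_1(-2.6)
P(-2.6) = 6.200000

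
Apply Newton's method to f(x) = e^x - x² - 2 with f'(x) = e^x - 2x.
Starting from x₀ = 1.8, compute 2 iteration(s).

f(x) = e^x - x² - 2
f'(x) = e^x - 2x
x₀ = 1.8

Newton-Raphson formula: x_{n+1} = x_n - f(x_n)/f'(x_n)

Iteration 1:
  f(1.800000) = 0.809647
  f'(1.800000) = 2.449647
  x_1 = 1.800000 - 0.809647/2.449647 = 1.469484
Iteration 2:
  f(1.469484) = 0.187608
  f'(1.469484) = 1.408024
  x_2 = 1.469484 - 0.187608/1.408024 = 1.336242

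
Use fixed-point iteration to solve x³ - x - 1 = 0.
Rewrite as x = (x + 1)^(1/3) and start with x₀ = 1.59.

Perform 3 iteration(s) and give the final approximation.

Equation: x³ - x - 1 = 0
Fixed-point form: x = (x + 1)^(1/3)
x₀ = 1.59

x_1 = g(1.590000) = 1.373304
x_2 = g(1.373304) = 1.333883
x_3 = g(1.333883) = 1.326457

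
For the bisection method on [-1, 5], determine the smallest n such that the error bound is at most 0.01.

We need (b-a)/2^n ≤ 0.01
(5 - (-1))/2^n ≤ 0.01
6/2^n ≤ 0.01
2^n ≥ 600
n ≥ log₂(600) = 9.23
n ≥ 10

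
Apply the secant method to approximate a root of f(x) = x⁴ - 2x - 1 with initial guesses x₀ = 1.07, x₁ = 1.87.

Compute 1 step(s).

f(x) = x⁴ - 2x - 1
x₀ = 1.07, x₁ = 1.87

Secant formula: x_{n+1} = x_n - f(x_n)(x_n - x_{n-1})/(f(x_n) - f(x_{n-1}))

Iteration 1:
  f(1.070000) = -1.829204
  f(1.870000) = 7.488310
  x_2 = 1.870000 - 7.488310×(1.870000 - 1.070000)/(7.488310 - (-1.829204))
       = 1.227055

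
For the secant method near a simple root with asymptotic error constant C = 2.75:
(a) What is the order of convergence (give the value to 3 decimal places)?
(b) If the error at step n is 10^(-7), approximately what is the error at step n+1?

(a) Secant method has superlinear convergence with order φ = (1+√5)/2 ≈ 1.618.
    This means |e_{n+1}| ≈ C|e_n|^1.618.

(b) With |e_n| = 10^(-7) and C = 2.75:
    |e_{n+1}| ≈ 2.75 × (10^(-7))^1.618 = 2.75 × 10^(-11.33)

(a) ≈ 1.618 (golden ratio); (b) |e_{n+1}| ≈ 1.297e-11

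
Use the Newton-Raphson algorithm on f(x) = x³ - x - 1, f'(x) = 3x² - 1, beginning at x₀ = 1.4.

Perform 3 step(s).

f(x) = x³ - x - 1
f'(x) = 3x² - 1
x₀ = 1.4

Newton-Raphson formula: x_{n+1} = x_n - f(x_n)/f'(x_n)

Iteration 1:
  f(1.400000) = 0.344000
  f'(1.400000) = 4.880000
  x_1 = 1.400000 - 0.344000/4.880000 = 1.329508
Iteration 2:
  f(1.329508) = 0.020520
  f'(1.329508) = 4.302776
  x_2 = 1.329508 - 0.020520/4.302776 = 1.324739
Iteration 3:
  f(1.324739) = 0.000091
  f'(1.324739) = 4.264802
  x_3 = 1.324739 - 0.000091/4.264802 = 1.324718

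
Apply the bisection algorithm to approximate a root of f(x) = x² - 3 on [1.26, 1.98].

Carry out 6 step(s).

f(x) = x² - 3
Initial interval: [1.26, 1.98]

Iteration 1:
  c_1 = (1.260000 + 1.980000)/2 = 1.620000
  f(c_1) = f(1.620000) = -0.375600
  f(a) × f(c) ≥ 0, new interval: [1.620000, 1.980000]
Iteration 2:
  c_2 = (1.620000 + 1.980000)/2 = 1.800000
  f(c_2) = f(1.800000) = 0.240000
  f(a) × f(c) < 0, new interval: [1.620000, 1.800000]
Iteration 3:
  c_3 = (1.620000 + 1.800000)/2 = 1.710000
  f(c_3) = f(1.710000) = -0.075900
  f(a) × f(c) ≥ 0, new interval: [1.710000, 1.800000]
Iteration 4:
  c_4 = (1.710000 + 1.800000)/2 = 1.755000
  f(c_4) = f(1.755000) = 0.080025
  f(a) × f(c) < 0, new interval: [1.710000, 1.755000]
Iteration 5:
  c_5 = (1.710000 + 1.755000)/2 = 1.732500
  f(c_5) = f(1.732500) = 0.001556
  f(a) × f(c) < 0, new interval: [1.710000, 1.732500]
Iteration 6:
  c_6 = (1.710000 + 1.732500)/2 = 1.721250
  f(c_6) = f(1.721250) = -0.037298
  f(a) × f(c) ≥ 0, new interval: [1.721250, 1.732500]

After 6 iteration(s), the approximation is c_6 = 1.721250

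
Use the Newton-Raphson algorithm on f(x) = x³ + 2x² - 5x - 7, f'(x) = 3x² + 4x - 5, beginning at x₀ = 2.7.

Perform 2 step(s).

f(x) = x³ + 2x² - 5x - 7
f'(x) = 3x² + 4x - 5
x₀ = 2.7

Newton-Raphson formula: x_{n+1} = x_n - f(x_n)/f'(x_n)

Iteration 1:
  f(2.700000) = 13.763000
  f'(2.700000) = 27.670000
  x_1 = 2.700000 - 13.763000/27.670000 = 2.202602
Iteration 2:
  f(2.202602) = 2.375729
  f'(2.202602) = 18.364776
  x_2 = 2.202602 - 2.375729/18.364776 = 2.073239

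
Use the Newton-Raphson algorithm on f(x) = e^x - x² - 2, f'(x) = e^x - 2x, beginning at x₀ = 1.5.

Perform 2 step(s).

f(x) = e^x - x² - 2
f'(x) = e^x - 2x
x₀ = 1.5

Newton-Raphson formula: x_{n+1} = x_n - f(x_n)/f'(x_n)

Iteration 1:
  f(1.500000) = 0.231689
  f'(1.500000) = 1.481689
  x_1 = 1.500000 - 0.231689/1.481689 = 1.343632
Iteration 2:
  f(1.343632) = 0.027592
  f'(1.343632) = 1.145675
  x_2 = 1.343632 - 0.027592/1.145675 = 1.319548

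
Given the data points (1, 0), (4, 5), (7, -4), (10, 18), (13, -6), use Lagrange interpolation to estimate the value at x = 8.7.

Lagrange interpolation formula:
P(x) = Σ yᵢ × Lᵢ(x)
where Lᵢ(x) = Π_{j≠i} (x - xⱼ)/(xᵢ - xⱼ)

L_0(8.7) = (8.7 - 4)/(1 - 4) × (8.7 - 7)/(1 - 7) × (8.7 - 10)/(1 - 10) × (8.7 - 13)/(1 - 13) = 0.022975
L_1(8.7) = (8.7 - 1)/(4 - 1) × (8.7 - 7)/(4 - 7) × (8.7 - 10)/(4 - 10) × (8.7 - 13)/(4 - 13) = -0.150562
L_2(8.7) = (8.7 - 1)/(7 - 1) × (8.7 - 4)/(7 - 4) × (8.7 - 10)/(7 - 10) × (8.7 - 13)/(7 - 13) = 0.624389
L_3(8.7) = (8.7 - 1)/(10 - 1) × (8.7 - 4)/(10 - 4) × (8.7 - 7)/(10 - 7) × (8.7 - 13)/(10 - 13) = 0.544339
L_4(8.7) = (8.7 - 1)/(13 - 1) × (8.7 - 4)/(13 - 4) × (8.7 - 7)/(13 - 7) × (8.7 - 10)/(13 - 10) = -0.041142

P(8.7) = 0×L_0(8.7) + 5×L_1(8.7) + (-4)×L_2(8.7) + 18×L_3(8.7) + (-6)×L_4(8.7)
P(8.7) = 6.794592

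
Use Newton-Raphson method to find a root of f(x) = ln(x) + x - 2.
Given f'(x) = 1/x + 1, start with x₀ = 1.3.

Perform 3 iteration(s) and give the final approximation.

f(x) = ln(x) + x - 2
f'(x) = 1/x + 1
x₀ = 1.3

Newton-Raphson formula: x_{n+1} = x_n - f(x_n)/f'(x_n)

Iteration 1:
  f(1.300000) = -0.437636
  f'(1.300000) = 1.769231
  x_1 = 1.300000 - (-0.437636)/1.769231 = 1.547359
Iteration 2:
  f(1.547359) = -0.016091
  f'(1.547359) = 1.646262
  x_2 = 1.547359 - (-0.016091)/1.646262 = 1.557134
Iteration 3:
  f(1.557134) = -0.000020
  f'(1.557134) = 1.642206
  x_3 = 1.557134 - (-0.000020)/1.642206 = 1.557146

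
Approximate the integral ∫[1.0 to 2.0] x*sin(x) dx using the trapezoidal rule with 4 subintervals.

f(x) = x*sin(x)
a = 1.0, b = 2.0, n = 4
h = (b - a)/n = 0.250000

Trapezoidal rule: (h/2)[f(x₀) + 2f(x₁) + 2f(x₂) + ... + f(xₙ)]

x_0 = 1.0000, f(x_0) = 0.841471, coefficient = 1
x_1 = 1.2500, f(x_1) = 1.186231, coefficient = 2
x_2 = 1.5000, f(x_2) = 1.496242, coefficient = 2
x_3 = 1.7500, f(x_3) = 1.721975, coefficient = 2
x_4 = 2.0000, f(x_4) = 1.818595, coefficient = 1

I ≈ (0.250000/2) × 11.468963 = 1.433620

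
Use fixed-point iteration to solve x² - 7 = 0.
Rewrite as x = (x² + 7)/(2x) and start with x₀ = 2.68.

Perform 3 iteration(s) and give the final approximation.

Equation: x² - 7 = 0
Fixed-point form: x = (x² + 7)/(2x)
x₀ = 2.68

x_1 = g(2.680000) = 2.645970
x_2 = g(2.645970) = 2.645751
x_3 = g(2.645751) = 2.645751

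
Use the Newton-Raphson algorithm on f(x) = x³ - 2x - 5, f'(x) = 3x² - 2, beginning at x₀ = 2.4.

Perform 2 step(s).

f(x) = x³ - 2x - 5
f'(x) = 3x² - 2
x₀ = 2.4

Newton-Raphson formula: x_{n+1} = x_n - f(x_n)/f'(x_n)

Iteration 1:
  f(2.400000) = 4.024000
  f'(2.400000) = 15.280000
  x_1 = 2.400000 - 4.024000/15.280000 = 2.136649
Iteration 2:
  f(2.136649) = 0.481082
  f'(2.136649) = 11.695810
  x_2 = 2.136649 - 0.481082/11.695810 = 2.095516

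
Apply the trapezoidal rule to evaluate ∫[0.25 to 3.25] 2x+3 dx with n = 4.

f(x) = 2x+3
a = 0.25, b = 3.25, n = 4
h = (b - a)/n = 0.750000

Trapezoidal rule: (h/2)[f(x₀) + 2f(x₁) + 2f(x₂) + ... + f(xₙ)]

x_0 = 0.2500, f(x_0) = 3.500000, coefficient = 1
x_1 = 1.0000, f(x_1) = 5.000000, coefficient = 2
x_2 = 1.7500, f(x_2) = 6.500000, coefficient = 2
x_3 = 2.5000, f(x_3) = 8.000000, coefficient = 2
x_4 = 3.2500, f(x_4) = 9.500000, coefficient = 1

I ≈ (0.750000/2) × 52.000000 = 19.500000
Exact value: 19.500000
Error: 0.000000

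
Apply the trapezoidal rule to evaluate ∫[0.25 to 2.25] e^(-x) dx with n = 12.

f(x) = e^(-x)
a = 0.25, b = 2.25, n = 12
h = (b - a)/n = 0.166667

Trapezoidal rule: (h/2)[f(x₀) + 2f(x₁) + 2f(x₂) + ... + f(xₙ)]

x_0 = 0.2500, f(x_0) = 0.778801, coefficient = 1
x_1 = 0.4167, f(x_1) = 0.659241, coefficient = 2
x_2 = 0.5833, f(x_2) = 0.558035, coefficient = 2
x_3 = 0.7500, f(x_3) = 0.472367, coefficient = 2
x_4 = 0.9167, f(x_4) = 0.399850, coefficient = 2
x_5 = 1.0833, f(x_5) = 0.338465, coefficient = 2
x_6 = 1.2500, f(x_6) = 0.286505, coefficient = 2
x_7 = 1.4167, f(x_7) = 0.242521, coefficient = 2
x_8 = 1.5833, f(x_8) = 0.205290, coefficient = 2
x_9 = 1.7500, f(x_9) = 0.173774, coefficient = 2
x_10 = 1.9167, f(x_10) = 0.147096, coefficient = 2
x_11 = 2.0833, f(x_11) = 0.124514, coefficient = 2
x_12 = 2.2500, f(x_12) = 0.105399, coefficient = 1

I ≈ (0.166667/2) × 8.099516 = 0.674960
Exact value: 0.673402
Error: 0.001558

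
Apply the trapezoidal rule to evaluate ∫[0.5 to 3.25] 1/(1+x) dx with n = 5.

f(x) = 1/(1+x)
a = 0.5, b = 3.25, n = 5
h = (b - a)/n = 0.550000

Trapezoidal rule: (h/2)[f(x₀) + 2f(x₁) + 2f(x₂) + ... + f(xₙ)]

x_0 = 0.5000, f(x_0) = 0.666667, coefficient = 1
x_1 = 1.0500, f(x_1) = 0.487805, coefficient = 2
x_2 = 1.6000, f(x_2) = 0.384615, coefficient = 2
x_3 = 2.1500, f(x_3) = 0.317460, coefficient = 2
x_4 = 2.7000, f(x_4) = 0.270270, coefficient = 2
x_5 = 3.2500, f(x_5) = 0.235294, coefficient = 1

I ≈ (0.550000/2) × 3.822262 = 1.051122
Exact value: 1.041454
Error: 0.009668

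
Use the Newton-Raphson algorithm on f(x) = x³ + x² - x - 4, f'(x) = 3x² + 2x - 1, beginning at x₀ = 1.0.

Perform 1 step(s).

f(x) = x³ + x² - x - 4
f'(x) = 3x² + 2x - 1
x₀ = 1.0

Newton-Raphson formula: x_{n+1} = x_n - f(x_n)/f'(x_n)

Iteration 1:
  f(1.000000) = -3.000000
  f'(1.000000) = 4.000000
  x_1 = 1.000000 - (-3.000000)/4.000000 = 1.750000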